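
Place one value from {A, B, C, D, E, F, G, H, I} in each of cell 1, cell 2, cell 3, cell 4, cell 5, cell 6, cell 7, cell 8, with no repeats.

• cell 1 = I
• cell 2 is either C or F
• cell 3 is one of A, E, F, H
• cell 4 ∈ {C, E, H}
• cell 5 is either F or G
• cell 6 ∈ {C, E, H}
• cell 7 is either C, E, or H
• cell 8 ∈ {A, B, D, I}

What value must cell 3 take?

A

cell 1's domain is down to {I}, so cell 1 = I. Remove I from cell 8.
cell 4, cell 6, cell 7 between them cover only {C, E, H} — a naked triple. Remove those values from cell 2, cell 3.
That leaves cell 2 = F. Eliminate F elsewhere: cell 3, cell 5.
So cell 3 = A.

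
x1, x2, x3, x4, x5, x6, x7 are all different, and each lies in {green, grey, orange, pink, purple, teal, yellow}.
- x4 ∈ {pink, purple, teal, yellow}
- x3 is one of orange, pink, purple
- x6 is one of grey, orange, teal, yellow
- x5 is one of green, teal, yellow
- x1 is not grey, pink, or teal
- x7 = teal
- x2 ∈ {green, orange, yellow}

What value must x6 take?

x7 must be teal (only option left). Strike teal from x4, x5, x6.
The 6 still-open variables draw from only 6 values {green, grey, orange, pink, purple, yellow}, so each is used; only x6 can be grey, hence x6 = grey.

grey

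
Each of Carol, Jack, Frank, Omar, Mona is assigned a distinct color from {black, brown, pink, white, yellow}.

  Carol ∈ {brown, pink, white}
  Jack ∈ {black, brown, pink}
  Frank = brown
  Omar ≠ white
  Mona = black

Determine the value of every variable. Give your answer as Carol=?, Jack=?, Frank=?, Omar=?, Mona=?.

Frank must be brown (only option left). Strike brown from Carol, Jack, Omar.
Mona's domain is down to {black}, so Mona = black. Remove black from Jack, Omar.
That leaves Jack = pink. Strike pink from Carol, Omar.
Omar has just one choice, so Omar = yellow.
Carol has just one choice, so Carol = white.

Carol=white, Jack=pink, Frank=brown, Omar=yellow, Mona=black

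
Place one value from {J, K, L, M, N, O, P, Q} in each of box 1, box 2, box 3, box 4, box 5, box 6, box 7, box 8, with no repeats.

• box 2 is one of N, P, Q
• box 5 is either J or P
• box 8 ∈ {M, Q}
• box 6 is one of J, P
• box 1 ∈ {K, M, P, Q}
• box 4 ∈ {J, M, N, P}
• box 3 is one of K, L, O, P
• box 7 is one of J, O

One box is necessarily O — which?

Among the 8 variables, L fits only box 3 (and all 8 values in {J, K, L, M, N, O, P, Q} must be used), so box 3 = L.
The 7 still-open variables together cover exactly {J, K, M, N, O, P, Q} — 7 values for 7 variables — and K appears only in box 1's list, so box 1 = K.
Among the 6 still-open variables, O fits only box 7 (and all 6 values in {J, M, N, O, P, Q} must be used), so box 7 = O.

box 7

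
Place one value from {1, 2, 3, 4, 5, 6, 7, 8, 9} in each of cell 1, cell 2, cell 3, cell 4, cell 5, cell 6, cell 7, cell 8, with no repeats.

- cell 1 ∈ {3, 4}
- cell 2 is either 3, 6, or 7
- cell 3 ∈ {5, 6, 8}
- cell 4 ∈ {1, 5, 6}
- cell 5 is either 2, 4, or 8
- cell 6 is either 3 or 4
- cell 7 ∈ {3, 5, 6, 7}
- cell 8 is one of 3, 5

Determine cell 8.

Among the 8 variables, 1 fits only cell 4 (and all 8 values in {1, 2, 3, 4, 5, 6, 7, 8} must be used), so cell 4 = 1.
The 7 still-open variables together cover exactly {2, 3, 4, 5, 6, 7, 8} — 7 values for 7 variables — and 2 appears only in cell 5's list, so cell 5 = 2.
The 6 still-open variables together cover exactly {3, 4, 5, 6, 7, 8} — 6 values for 6 variables — and 8 appears only in cell 3's list, so cell 3 = 8.
cell 1 and cell 6 share exactly the 2 values {3, 4}; by pigeonhole those values go to them, so strike 3, 4 from cell 2, cell 7, cell 8.
So cell 8 = 5.

5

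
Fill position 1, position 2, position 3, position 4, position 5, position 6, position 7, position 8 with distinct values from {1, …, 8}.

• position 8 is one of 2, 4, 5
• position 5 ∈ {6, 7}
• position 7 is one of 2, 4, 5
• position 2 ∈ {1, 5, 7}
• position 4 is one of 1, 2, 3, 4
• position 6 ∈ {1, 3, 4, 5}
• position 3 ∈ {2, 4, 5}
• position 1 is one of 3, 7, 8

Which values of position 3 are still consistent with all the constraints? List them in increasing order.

The 8 variables together cover exactly {1, 2, 3, 4, 5, 6, 7, 8} — 8 values for 8 variables — and 6 appears only in position 5's list, so position 5 = 6.
The 7 still-open variables together cover exactly {1, 2, 3, 4, 5, 7, 8} — 7 values for 7 variables — and 8 appears only in position 1's list, so position 1 = 8.
The 6 still-open variables together cover exactly {1, 2, 3, 4, 5, 7} — 6 values for 6 variables — and 7 appears only in position 2's list, so position 2 = 7.
position 3, position 7, position 8 between them cover only {2, 4, 5} — a naked triple. Remove those values from position 4, position 6.
No further eliminations apply; position 3 can still be any of 2, 4, 5.

2, 4, 5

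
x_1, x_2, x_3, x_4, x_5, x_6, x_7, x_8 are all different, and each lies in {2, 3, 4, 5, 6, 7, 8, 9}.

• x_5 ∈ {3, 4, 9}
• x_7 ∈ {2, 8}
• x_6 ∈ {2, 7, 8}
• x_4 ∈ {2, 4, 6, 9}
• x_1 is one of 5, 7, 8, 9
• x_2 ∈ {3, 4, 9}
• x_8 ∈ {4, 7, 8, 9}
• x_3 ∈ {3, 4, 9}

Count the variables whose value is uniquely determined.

2

Among the 8 variables, 5 fits only x_1 (and all 8 values in {2, 3, 4, 5, 6, 7, 8, 9} must be used), so x_1 = 5.
Among the 7 still-open variables, 6 fits only x_4 (and all 7 values in {2, 3, 4, 6, 7, 8, 9} must be used), so x_4 = 6.
The 3 variables x_2, x_3, x_5 are confined to {3, 4, 9}, which locks those values in; drop them from x_8.
Determined: x_1=5, x_4=6. The other variables each still have more than one consistent value. That makes 2.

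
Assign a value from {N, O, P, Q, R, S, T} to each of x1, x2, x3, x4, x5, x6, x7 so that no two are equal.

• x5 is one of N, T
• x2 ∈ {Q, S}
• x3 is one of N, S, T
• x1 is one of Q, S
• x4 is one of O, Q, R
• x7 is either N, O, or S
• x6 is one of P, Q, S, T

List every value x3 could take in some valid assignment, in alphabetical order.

N, T

Among the 7 variables, P fits only x6 (and all 7 values in {N, O, P, Q, R, S, T} must be used), so x6 = P.
Among the 6 still-open variables, R fits only x4 (and all 6 values in {N, O, Q, R, S, T} must be used), so x4 = R.
Among the 5 still-open variables, O fits only x7 (and all 5 values in {N, O, Q, S, T} must be used), so x7 = O.
x1 and x2 between them cover only {Q, S} — a naked pair. Remove those values from x3.
No further eliminations apply; x3 can still be any of N, T.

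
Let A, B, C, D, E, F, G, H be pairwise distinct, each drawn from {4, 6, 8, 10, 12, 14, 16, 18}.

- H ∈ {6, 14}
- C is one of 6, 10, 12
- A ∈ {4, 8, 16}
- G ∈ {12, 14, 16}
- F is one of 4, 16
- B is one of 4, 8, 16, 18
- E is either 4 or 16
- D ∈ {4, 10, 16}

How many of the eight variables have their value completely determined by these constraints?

The 8 variables draw from only 8 values {4, 6, 8, 10, 12, 14, 16, 18}, so each is used; only B can be 18, hence B = 18.
The 7 still-open variables together cover exactly {4, 6, 8, 10, 12, 14, 16} — 7 values for 7 variables — and 8 appears only in A's list, so A = 8.
The 2 variables E and F are confined to {4, 16}, which locks those values in; drop them from D, G.
D has just one choice, so D = 10. So C can't be 10.
Determined: A=8, B=18, D=10. The other variables each still have more than one consistent value. That makes 3.

3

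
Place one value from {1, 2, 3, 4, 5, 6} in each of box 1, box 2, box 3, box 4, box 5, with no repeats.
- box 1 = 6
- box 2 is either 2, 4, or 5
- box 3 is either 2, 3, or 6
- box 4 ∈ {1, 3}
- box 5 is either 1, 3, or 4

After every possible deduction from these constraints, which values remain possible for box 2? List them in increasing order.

box 1's domain is down to {6}, so box 1 = 6. Eliminate 6 elsewhere: box 3.
No further eliminations apply; box 2 can still be any of 2, 4, 5.

2, 4, 5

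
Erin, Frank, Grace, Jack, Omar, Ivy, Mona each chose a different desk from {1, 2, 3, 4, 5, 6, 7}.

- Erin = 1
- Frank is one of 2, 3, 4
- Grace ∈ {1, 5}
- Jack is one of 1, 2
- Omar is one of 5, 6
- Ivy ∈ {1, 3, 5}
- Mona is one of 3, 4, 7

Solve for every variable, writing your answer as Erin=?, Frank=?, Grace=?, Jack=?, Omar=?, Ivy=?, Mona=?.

Erin's domain is down to {1}, so Erin = 1. Strike 1 from Grace, Jack, Ivy.
Grace must be 5 (only option left). Remove 5 from Omar, Ivy.
Jack's domain is down to {2}, so Jack = 2. Remove 2 from Frank.
That leaves Omar = 6.
Ivy's domain is down to {3}, so Ivy = 3. Remove 3 from Frank, Mona.
That leaves Frank = 4. Remove 4 from Mona.
Mona has just one choice, so Mona = 7.

Erin=1, Frank=4, Grace=5, Jack=2, Omar=6, Ivy=3, Mona=7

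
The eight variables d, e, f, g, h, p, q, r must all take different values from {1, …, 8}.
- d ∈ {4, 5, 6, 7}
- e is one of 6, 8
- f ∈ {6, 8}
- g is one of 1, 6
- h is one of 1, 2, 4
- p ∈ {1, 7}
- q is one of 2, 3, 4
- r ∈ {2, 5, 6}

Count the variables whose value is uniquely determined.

3

The 8 variables draw from only 8 values {1, 2, 3, 4, 5, 6, 7, 8}, so each is used; only q can be 3, hence q = 3.
e and f share exactly the 2 values {6, 8}; by pigeonhole those values go to them, so strike 6, 8 from d, g, r.
g has just one choice, so g = 1. Strike 1 from h, p.
That leaves p = 7. Strike 7 from d.
Determined: g=1, p=7, q=3. The other variables each still have more than one consistent value. That makes 3.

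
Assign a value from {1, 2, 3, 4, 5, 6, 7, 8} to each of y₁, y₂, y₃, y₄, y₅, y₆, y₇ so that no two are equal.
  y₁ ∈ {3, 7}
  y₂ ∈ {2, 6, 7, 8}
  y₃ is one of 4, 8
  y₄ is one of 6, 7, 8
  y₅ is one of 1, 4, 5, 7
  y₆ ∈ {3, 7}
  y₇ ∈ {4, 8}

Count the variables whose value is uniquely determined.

y₁ and y₆ between them cover only {3, 7} — a naked pair. Remove those values from y₂, y₄, y₅.
y₃ and y₇ share exactly the 2 values {4, 8}; by pigeonhole those values go to them, so strike 4, 8 from y₂, y₄, y₅.
y₄ has just one choice, so y₄ = 6. Eliminate 6 elsewhere: y₂.
y₂ has just one choice, so y₂ = 2.
Determined: y₂=2, y₄=6. The other variables each still have more than one consistent value. That makes 2.

2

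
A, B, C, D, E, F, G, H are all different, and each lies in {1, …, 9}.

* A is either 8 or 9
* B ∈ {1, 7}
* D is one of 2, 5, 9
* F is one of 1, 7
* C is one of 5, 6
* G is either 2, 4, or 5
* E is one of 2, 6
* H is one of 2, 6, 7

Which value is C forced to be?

5

The 8 variables draw from only 8 values {1, 2, 4, 5, 6, 7, 8, 9}, so each is used; only G can be 4, hence G = 4.
Among the 7 still-open variables, 8 fits only A (and all 7 values in {1, 2, 5, 6, 7, 8, 9} must be used), so A = 8.
The 6 still-open variables together cover exactly {1, 2, 5, 6, 7, 9} — 6 values for 6 variables — and 9 appears only in D's list, so D = 9.
Among the 5 still-open variables, 5 fits only C (and all 5 values in {1, 2, 5, 6, 7} must be used), so C = 5.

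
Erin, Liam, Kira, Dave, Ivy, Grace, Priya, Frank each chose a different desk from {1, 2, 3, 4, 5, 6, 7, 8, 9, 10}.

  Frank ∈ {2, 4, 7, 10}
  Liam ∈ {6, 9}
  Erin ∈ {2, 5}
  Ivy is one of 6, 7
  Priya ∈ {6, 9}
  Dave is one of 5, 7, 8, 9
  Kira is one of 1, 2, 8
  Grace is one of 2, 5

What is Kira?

Erin and Grace share exactly the 2 values {2, 5}; by pigeonhole those values go to them, so strike 2, 5 from Kira, Dave, Frank.
The 2 variables Liam and Priya are confined to {6, 9}, which locks those values in; drop them from Dave, Ivy.
Ivy must be 7 (only option left). So Dave, Frank can't be 7.
That leaves Dave = 8. Remove 8 from Kira.
So Kira = 1.

1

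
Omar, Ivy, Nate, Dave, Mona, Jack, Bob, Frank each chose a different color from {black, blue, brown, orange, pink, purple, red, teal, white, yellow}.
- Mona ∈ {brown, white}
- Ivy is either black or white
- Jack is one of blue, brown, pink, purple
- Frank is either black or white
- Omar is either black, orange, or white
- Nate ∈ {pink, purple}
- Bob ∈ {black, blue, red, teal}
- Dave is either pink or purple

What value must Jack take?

blue

Ivy and Frank between them cover only {black, white} — a naked pair. Remove those values from Omar, Mona, Bob.
Omar must be orange (only option left).
Mona's domain is down to {brown}, so Mona = brown. Eliminate brown elsewhere: Jack.
Nate and Dave share exactly the 2 values {pink, purple}; by pigeonhole those values go to them, so strike pink, purple from Jack.
So Jack = blue.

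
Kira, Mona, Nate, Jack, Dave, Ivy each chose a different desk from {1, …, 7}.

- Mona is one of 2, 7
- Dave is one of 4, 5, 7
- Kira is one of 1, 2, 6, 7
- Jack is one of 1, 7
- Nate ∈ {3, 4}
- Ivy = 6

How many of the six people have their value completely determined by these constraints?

1

Ivy has just one choice, so Ivy = 6. Remove 6 from Kira.
The 3 variables Kira, Mona, Jack are confined to {1, 2, 7}, which locks those values in; drop them from Dave.
Determined: Ivy=6. The other people each still have more than one consistent value. That makes 1.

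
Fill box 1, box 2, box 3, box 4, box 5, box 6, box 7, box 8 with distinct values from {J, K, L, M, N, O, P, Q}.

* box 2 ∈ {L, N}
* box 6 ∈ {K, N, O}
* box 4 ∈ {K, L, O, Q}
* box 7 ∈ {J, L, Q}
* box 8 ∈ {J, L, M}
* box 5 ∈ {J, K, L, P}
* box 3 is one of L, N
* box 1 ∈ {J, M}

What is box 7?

Among the 8 variables, P fits only box 5 (and all 8 values in {J, K, L, M, N, O, P, Q} must be used), so box 5 = P.
box 2 and box 3 share exactly the 2 values {L, N}; by pigeonhole those values go to them, so strike L, N from box 4, box 6, box 7, box 8.
box 1 and box 8 share exactly the 2 values {J, M}; by pigeonhole those values go to them, so strike J, M from box 7.
So box 7 = Q.

Q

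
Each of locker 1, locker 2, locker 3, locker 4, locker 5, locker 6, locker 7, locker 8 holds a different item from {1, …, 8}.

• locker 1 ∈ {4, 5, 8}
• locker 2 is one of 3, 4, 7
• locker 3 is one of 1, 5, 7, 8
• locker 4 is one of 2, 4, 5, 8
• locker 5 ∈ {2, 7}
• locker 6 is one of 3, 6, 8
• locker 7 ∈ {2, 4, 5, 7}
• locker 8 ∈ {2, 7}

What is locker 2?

3

The 8 variables together cover exactly {1, 2, 3, 4, 5, 6, 7, 8} — 8 values for 8 variables — and 1 appears only in locker 3's list, so locker 3 = 1.
The 7 still-open variables together cover exactly {2, 3, 4, 5, 6, 7, 8} — 7 values for 7 variables — and 6 appears only in locker 6's list, so locker 6 = 6.
Among the 6 still-open variables, 3 fits only locker 2 (and all 6 values in {2, 3, 4, 5, 7, 8} must be used), so locker 2 = 3.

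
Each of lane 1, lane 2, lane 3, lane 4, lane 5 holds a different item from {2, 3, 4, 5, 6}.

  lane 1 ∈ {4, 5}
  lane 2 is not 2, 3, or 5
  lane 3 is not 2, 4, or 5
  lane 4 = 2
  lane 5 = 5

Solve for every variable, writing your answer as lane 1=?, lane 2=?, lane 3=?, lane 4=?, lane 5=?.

lane 4's domain is down to {2}, so lane 4 = 2.
That leaves lane 5 = 5. Remove 5 from lane 1.
lane 1 has just one choice, so lane 1 = 4. So lane 2 can't be 4.
That leaves lane 2 = 6. Strike 6 from lane 3.
lane 3 has just one choice, so lane 3 = 3.

lane 1=4, lane 2=6, lane 3=3, lane 4=2, lane 5=5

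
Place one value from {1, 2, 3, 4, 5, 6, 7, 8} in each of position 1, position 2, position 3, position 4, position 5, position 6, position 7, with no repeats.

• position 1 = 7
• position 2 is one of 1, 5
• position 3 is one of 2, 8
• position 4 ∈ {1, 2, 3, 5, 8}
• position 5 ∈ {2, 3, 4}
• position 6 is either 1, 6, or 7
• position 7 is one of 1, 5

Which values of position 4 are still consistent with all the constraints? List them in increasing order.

2, 3, 8

position 1's domain is down to {7}, so position 1 = 7. Remove 7 from position 6.
position 2 and position 7 share exactly the 2 values {1, 5}; by pigeonhole those values go to them, so strike 1, 5 from position 4, position 6.
position 6 must be 6 (only option left).
No further eliminations apply; position 4 can still be any of 2, 3, 8.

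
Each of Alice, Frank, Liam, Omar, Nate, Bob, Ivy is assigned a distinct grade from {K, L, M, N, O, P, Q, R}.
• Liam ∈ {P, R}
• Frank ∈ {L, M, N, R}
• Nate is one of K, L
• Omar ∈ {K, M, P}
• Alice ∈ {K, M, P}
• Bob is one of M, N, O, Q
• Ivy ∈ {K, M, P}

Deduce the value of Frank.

N

Alice, Omar, Ivy between them cover only {K, M, P} — a naked triple. Remove those values from Frank, Liam, Nate, Bob.
Liam's domain is down to {R}, so Liam = R. Remove R from Frank.
Nate has just one choice, so Nate = L. So Frank can't be L.
So Frank = N.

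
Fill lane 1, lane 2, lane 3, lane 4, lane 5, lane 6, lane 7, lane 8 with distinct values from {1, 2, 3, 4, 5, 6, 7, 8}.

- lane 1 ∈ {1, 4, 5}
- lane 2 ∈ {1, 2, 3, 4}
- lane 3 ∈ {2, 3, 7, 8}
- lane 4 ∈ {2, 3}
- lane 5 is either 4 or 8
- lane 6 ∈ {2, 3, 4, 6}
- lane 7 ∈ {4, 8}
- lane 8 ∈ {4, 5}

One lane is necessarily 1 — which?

The 8 variables draw from only 8 values {1, 2, 3, 4, 5, 6, 7, 8}, so each is used; only lane 6 can be 6, hence lane 6 = 6.
Among the 7 still-open variables, 7 fits only lane 3 (and all 7 values in {1, 2, 3, 4, 5, 7, 8} must be used), so lane 3 = 7.
lane 5 and lane 7 share exactly the 2 values {4, 8}; by pigeonhole those values go to them, so strike 4, 8 from lane 1, lane 2, lane 8.
lane 8 must be 5 (only option left). Remove 5 from lane 1.
So 1 goes to lane 1.

lane 1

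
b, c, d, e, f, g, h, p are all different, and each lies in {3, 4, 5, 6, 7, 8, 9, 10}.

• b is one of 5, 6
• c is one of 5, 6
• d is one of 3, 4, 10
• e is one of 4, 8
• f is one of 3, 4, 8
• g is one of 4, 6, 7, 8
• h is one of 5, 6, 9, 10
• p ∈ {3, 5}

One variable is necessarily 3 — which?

p

The 8 variables together cover exactly {3, 4, 5, 6, 7, 8, 9, 10} — 8 values for 8 variables — and 7 appears only in g's list, so g = 7.
The 7 still-open variables draw from only 7 values {3, 4, 5, 6, 8, 9, 10}, so each is used; only h can be 9, hence h = 9.
Among the 6 still-open variables, 10 fits only d (and all 6 values in {3, 4, 5, 6, 8, 10} must be used), so d = 10.
b and c between them cover only {5, 6} — a naked pair. Remove those values from p.
So 3 goes to p.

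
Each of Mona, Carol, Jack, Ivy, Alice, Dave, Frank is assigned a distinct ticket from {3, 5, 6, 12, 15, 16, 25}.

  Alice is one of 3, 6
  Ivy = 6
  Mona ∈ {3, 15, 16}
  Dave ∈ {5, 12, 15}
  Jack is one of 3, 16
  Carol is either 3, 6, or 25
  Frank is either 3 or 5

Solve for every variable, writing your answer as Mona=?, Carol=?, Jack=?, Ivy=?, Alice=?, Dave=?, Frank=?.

Mona=15, Carol=25, Jack=16, Ivy=6, Alice=3, Dave=12, Frank=5

Ivy has just one choice, so Ivy = 6. Strike 6 from Carol, Alice.
Alice's domain is down to {3}, so Alice = 3. Strike 3 from Mona, Carol, Jack, Frank.
Frank's domain is down to {5}, so Frank = 5. Strike 5 from Dave.
That leaves Carol = 25.
Jack's domain is down to {16}, so Jack = 16. Remove 16 from Mona.
That leaves Mona = 15. Eliminate 15 elsewhere: Dave.
Dave must be 12 (only option left).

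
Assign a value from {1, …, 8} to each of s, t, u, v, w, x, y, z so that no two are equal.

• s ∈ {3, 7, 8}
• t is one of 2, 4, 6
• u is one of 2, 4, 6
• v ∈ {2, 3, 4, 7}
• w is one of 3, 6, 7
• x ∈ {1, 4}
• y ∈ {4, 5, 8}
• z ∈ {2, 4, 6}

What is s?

8

The 8 variables draw from only 8 values {1, 2, 3, 4, 5, 6, 7, 8}, so each is used; only x can be 1, hence x = 1.
The 7 still-open variables together cover exactly {2, 3, 4, 5, 6, 7, 8} — 7 values for 7 variables — and 5 appears only in y's list, so y = 5.
Among the 6 still-open variables, 8 fits only s (and all 6 values in {2, 3, 4, 6, 7, 8} must be used), so s = 8.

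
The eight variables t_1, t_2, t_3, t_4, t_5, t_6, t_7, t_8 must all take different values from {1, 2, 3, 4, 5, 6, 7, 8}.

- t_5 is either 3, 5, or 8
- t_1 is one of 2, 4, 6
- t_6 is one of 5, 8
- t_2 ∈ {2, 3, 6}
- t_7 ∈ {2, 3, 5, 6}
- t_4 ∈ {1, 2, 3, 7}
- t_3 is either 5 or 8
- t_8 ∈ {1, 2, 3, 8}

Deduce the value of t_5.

The 8 variables draw from only 8 values {1, 2, 3, 4, 5, 6, 7, 8}, so each is used; only t_1 can be 4, hence t_1 = 4.
The 7 still-open variables draw from only 7 values {1, 2, 3, 5, 6, 7, 8}, so each is used; only t_4 can be 7, hence t_4 = 7.
The 6 still-open variables draw from only 6 values {1, 2, 3, 5, 6, 8}, so each is used; only t_8 can be 1, hence t_8 = 1.
t_3 and t_6 share exactly the 2 values {5, 8}; by pigeonhole those values go to them, so strike 5, 8 from t_5, t_7.
So t_5 = 3.

3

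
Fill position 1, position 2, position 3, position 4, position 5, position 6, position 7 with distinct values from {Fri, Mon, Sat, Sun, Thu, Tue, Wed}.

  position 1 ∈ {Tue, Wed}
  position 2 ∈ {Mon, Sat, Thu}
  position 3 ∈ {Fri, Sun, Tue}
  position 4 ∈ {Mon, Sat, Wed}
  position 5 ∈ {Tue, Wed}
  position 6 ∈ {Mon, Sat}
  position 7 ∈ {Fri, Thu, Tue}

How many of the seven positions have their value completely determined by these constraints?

3

Among the 7 variables, Sun fits only position 3 (and all 7 values in {Fri, Mon, Sat, Sun, Thu, Tue, Wed} must be used), so position 3 = Sun.
The 6 still-open variables together cover exactly {Fri, Mon, Sat, Thu, Tue, Wed} — 6 values for 6 variables — and Fri appears only in position 7's list, so position 7 = Fri.
The 5 still-open variables together cover exactly {Mon, Sat, Thu, Tue, Wed} — 5 values for 5 variables — and Thu appears only in position 2's list, so position 2 = Thu.
The 2 variables position 1 and position 5 are confined to {Tue, Wed}, which locks those values in; drop them from position 4.
Determined: position 2=Thu, position 3=Sun, position 7=Fri. The other positions each still have more than one consistent value. That makes 3.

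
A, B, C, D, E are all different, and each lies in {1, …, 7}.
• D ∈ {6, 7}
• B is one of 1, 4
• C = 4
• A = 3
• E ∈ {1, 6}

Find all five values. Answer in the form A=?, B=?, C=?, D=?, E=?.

A's domain is down to {3}, so A = 3.
C must be 4 (only option left). Strike 4 from B.
B must be 1 (only option left). Eliminate 1 elsewhere: E.
E has just one choice, so E = 6. So D can't be 6.
D's domain is down to {7}, so D = 7.

A=3, B=1, C=4, D=7, E=6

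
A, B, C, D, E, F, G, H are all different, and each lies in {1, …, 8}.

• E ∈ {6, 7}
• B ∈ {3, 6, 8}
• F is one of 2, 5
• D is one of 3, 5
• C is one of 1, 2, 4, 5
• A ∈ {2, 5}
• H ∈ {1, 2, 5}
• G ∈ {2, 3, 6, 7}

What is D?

The 8 variables draw from only 8 values {1, 2, 3, 4, 5, 6, 7, 8}, so each is used; only C can be 4, hence C = 4.
The 7 still-open variables together cover exactly {1, 2, 3, 5, 6, 7, 8} — 7 values for 7 variables — and 1 appears only in H's list, so H = 1.
Among the 6 still-open variables, 8 fits only B (and all 6 values in {2, 3, 5, 6, 7, 8} must be used), so B = 8.
The 2 variables A and F are confined to {2, 5}, which locks those values in; drop them from D, G.
So D = 3.

3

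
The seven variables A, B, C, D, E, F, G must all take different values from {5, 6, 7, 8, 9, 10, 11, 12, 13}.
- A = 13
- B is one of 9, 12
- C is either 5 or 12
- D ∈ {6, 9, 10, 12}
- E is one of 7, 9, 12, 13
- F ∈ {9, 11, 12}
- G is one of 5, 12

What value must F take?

A must be 13 (only option left). Eliminate 13 elsewhere: E.
C and G between them cover only {5, 12} — a naked pair. Remove those values from B, D, E, F.
That leaves B = 9. Strike 9 from D, E, F.
So F = 11.

11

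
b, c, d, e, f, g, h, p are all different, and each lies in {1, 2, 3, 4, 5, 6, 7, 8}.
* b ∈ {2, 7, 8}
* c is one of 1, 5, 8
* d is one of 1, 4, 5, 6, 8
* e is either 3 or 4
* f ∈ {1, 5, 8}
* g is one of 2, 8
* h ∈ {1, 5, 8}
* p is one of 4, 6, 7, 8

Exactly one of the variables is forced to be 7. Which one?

Among the 8 variables, 3 fits only e (and all 8 values in {1, 2, 3, 4, 5, 6, 7, 8} must be used), so e = 3.
c, f, h between them cover only {1, 5, 8} — a naked triple. Remove those values from b, d, g, p.
g has just one choice, so g = 2. Strike 2 from b.
So 7 goes to b.

b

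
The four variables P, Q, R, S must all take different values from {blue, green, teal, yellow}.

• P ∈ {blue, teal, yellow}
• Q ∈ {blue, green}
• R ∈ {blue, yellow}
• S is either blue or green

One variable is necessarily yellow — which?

R

The 4 variables draw from only 4 values {blue, green, teal, yellow}, so each is used; only P can be teal, hence P = teal.
Among the 3 still-open variables, yellow fits only R (and all 3 values in {blue, green, yellow} must be used), so R = yellow.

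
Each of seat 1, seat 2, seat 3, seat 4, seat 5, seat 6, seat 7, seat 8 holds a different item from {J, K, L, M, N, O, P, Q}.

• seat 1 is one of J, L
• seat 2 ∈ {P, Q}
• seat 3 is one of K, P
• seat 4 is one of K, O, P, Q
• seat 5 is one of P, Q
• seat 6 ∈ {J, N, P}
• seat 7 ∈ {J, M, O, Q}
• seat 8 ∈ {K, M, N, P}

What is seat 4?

O

The 8 variables draw from only 8 values {J, K, L, M, N, O, P, Q}, so each is used; only seat 1 can be L, hence seat 1 = L.
The 2 variables seat 2 and seat 5 are confined to {P, Q}, which locks those values in; drop them from seat 3, seat 4, seat 6, seat 7, seat 8.
seat 3 has just one choice, so seat 3 = K. So seat 4, seat 8 can't be K.
So seat 4 = O.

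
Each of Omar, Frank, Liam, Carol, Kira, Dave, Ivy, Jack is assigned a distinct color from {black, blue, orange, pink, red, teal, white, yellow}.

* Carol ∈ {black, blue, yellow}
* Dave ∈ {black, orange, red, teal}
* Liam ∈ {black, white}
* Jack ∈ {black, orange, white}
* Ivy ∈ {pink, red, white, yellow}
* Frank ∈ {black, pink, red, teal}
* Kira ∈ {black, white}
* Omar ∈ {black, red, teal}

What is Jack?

orange

Among the 8 variables, blue fits only Carol (and all 8 values in {black, blue, orange, pink, red, teal, white, yellow} must be used), so Carol = blue.
The 7 still-open variables draw from only 7 values {black, orange, pink, red, teal, white, yellow}, so each is used; only Ivy can be yellow, hence Ivy = yellow.
The 6 still-open variables draw from only 6 values {black, orange, pink, red, teal, white}, so each is used; only Frank can be pink, hence Frank = pink.
Liam and Kira share exactly the 2 values {black, white}; by pigeonhole those values go to them, so strike black, white from Omar, Dave, Jack.
So Jack = orange.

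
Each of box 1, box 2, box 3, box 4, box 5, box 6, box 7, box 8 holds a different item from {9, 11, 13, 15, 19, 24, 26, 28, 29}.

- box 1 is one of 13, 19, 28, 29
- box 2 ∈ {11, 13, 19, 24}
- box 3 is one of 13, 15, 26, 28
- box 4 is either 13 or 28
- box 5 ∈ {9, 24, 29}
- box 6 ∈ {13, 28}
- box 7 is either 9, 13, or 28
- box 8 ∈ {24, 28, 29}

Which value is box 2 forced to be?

11

The 2 variables box 4 and box 6 are confined to {13, 28}, which locks those values in; drop them from box 1, box 2, box 3, box 7, box 8.
box 7 has just one choice, so box 7 = 9. Remove 9 from box 5.
The 2 variables box 5 and box 8 are confined to {24, 29}, which locks those values in; drop them from box 1, box 2.
box 1 has just one choice, so box 1 = 19. So box 2 can't be 19.
So box 2 = 11.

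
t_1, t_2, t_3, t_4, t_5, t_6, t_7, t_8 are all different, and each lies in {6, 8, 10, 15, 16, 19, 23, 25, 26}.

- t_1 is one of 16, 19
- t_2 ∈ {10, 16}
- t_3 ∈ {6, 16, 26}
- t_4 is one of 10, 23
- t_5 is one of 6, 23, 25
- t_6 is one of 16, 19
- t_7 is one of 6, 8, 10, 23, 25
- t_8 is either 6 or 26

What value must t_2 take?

10

The 8 variables draw from only 8 values {6, 8, 10, 16, 19, 23, 25, 26}, so each is used; only t_7 can be 8, hence t_7 = 8.
The 7 still-open variables together cover exactly {6, 10, 16, 19, 23, 25, 26} — 7 values for 7 variables — and 25 appears only in t_5's list, so t_5 = 25.
The 6 still-open variables together cover exactly {6, 10, 16, 19, 23, 26} — 6 values for 6 variables — and 23 appears only in t_4's list, so t_4 = 23.
The 5 still-open variables draw from only 5 values {6, 10, 16, 19, 26}, so each is used; only t_2 can be 10, hence t_2 = 10.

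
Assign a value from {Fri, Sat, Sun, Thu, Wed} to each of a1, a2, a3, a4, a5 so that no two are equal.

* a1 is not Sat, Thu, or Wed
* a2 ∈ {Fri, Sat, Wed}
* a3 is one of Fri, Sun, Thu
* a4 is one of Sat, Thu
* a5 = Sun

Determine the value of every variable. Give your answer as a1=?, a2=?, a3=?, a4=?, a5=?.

a5 must be Sun (only option left). Eliminate Sun elsewhere: a1, a3.
a1 has just one choice, so a1 = Fri. Strike Fri from a2, a3.
a3 has just one choice, so a3 = Thu. Remove Thu from a4.
a4's domain is down to {Sat}, so a4 = Sat. Strike Sat from a2.
a2 must be Wed (only option left).

a1=Fri, a2=Wed, a3=Thu, a4=Sat, a5=Sun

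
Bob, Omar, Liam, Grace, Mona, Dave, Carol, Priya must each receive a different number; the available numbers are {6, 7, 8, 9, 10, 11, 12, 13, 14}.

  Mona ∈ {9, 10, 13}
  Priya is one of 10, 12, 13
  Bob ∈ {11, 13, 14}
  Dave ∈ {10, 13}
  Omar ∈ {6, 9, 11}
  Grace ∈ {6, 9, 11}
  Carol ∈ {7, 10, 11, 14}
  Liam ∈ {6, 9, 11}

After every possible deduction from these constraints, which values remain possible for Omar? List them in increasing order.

6, 9, 11

The 8 variables draw from only 8 values {6, 7, 9, 10, 11, 12, 13, 14}, so each is used; only Carol can be 7, hence Carol = 7.
Among the 7 still-open variables, 12 fits only Priya (and all 7 values in {6, 9, 10, 11, 12, 13, 14} must be used), so Priya = 12.
The 6 still-open variables draw from only 6 values {6, 9, 10, 11, 13, 14}, so each is used; only Bob can be 14, hence Bob = 14.
Omar, Liam, Grace share exactly the 3 values {6, 9, 11}; by pigeonhole those values go to them, so strike 6, 9, 11 from Mona.
No further eliminations apply; Omar can still be any of 6, 9, 11.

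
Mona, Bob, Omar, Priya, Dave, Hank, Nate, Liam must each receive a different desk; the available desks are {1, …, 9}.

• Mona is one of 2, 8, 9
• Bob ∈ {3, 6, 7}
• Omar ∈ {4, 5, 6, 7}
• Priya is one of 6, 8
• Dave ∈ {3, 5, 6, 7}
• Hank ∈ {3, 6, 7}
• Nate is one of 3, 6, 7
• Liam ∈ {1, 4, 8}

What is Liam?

Bob, Hank, Nate between them cover only {3, 6, 7} — a naked triple. Remove those values from Omar, Priya, Dave.
Priya has just one choice, so Priya = 8. So Mona, Liam can't be 8.
Dave's domain is down to {5}, so Dave = 5. Strike 5 from Omar.
Omar has just one choice, so Omar = 4. Remove 4 from Liam.
So Liam = 1.

1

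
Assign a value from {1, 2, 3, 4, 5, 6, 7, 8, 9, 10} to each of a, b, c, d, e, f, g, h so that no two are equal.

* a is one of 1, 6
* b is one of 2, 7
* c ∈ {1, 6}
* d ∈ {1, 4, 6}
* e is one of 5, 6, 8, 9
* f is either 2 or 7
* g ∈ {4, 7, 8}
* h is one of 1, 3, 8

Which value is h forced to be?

3

a and c share exactly the 2 values {1, 6}; by pigeonhole those values go to them, so strike 1, 6 from d, e, h.
d must be 4 (only option left). So g can't be 4.
b and f share exactly the 2 values {2, 7}; by pigeonhole those values go to them, so strike 2, 7 from g.
g has just one choice, so g = 8. Eliminate 8 elsewhere: e, h.
So h = 3.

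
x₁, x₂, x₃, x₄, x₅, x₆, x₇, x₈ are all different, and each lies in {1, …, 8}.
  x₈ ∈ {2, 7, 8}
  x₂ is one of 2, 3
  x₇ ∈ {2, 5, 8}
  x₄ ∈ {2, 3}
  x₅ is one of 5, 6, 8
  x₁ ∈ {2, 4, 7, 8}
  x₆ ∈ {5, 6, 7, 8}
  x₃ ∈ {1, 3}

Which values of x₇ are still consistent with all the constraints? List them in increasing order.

5, 8

Among the 8 variables, 1 fits only x₃ (and all 8 values in {1, 2, 3, 4, 5, 6, 7, 8} must be used), so x₃ = 1.
The 7 still-open variables together cover exactly {2, 3, 4, 5, 6, 7, 8} — 7 values for 7 variables — and 4 appears only in x₁'s list, so x₁ = 4.
x₂ and x₄ share exactly the 2 values {2, 3}; by pigeonhole those values go to them, so strike 2, 3 from x₇, x₈.
No further eliminations apply; x₇ can still be any of 5, 8.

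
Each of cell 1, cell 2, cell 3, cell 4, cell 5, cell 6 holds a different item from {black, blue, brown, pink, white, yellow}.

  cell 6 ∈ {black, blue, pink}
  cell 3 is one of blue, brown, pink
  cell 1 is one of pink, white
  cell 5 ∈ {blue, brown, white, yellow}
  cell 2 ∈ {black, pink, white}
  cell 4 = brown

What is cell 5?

yellow

cell 4's domain is down to {brown}, so cell 4 = brown. Eliminate brown elsewhere: cell 3, cell 5.
The 5 still-open variables together cover exactly {black, blue, pink, white, yellow} — 5 values for 5 variables — and yellow appears only in cell 5's list, so cell 5 = yellow.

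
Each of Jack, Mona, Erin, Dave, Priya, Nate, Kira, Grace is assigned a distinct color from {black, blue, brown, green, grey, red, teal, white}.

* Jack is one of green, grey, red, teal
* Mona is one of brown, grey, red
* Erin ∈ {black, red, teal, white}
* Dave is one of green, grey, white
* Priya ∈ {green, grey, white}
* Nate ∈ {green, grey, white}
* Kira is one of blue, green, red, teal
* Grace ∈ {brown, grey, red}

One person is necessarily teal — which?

The 8 variables together cover exactly {black, blue, brown, green, grey, red, teal, white} — 8 values for 8 variables — and black appears only in Erin's list, so Erin = black.
The 7 still-open variables draw from only 7 values {blue, brown, green, grey, red, teal, white}, so each is used; only Kira can be blue, hence Kira = blue.
The 6 still-open variables together cover exactly {brown, green, grey, red, teal, white} — 6 values for 6 variables — and teal appears only in Jack's list, so Jack = teal.

Jack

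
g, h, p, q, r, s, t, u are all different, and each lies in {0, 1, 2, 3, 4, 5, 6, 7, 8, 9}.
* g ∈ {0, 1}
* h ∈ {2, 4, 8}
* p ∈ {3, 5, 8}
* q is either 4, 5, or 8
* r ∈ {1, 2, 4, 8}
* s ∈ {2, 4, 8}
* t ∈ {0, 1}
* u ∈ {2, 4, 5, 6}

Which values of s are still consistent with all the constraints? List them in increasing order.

2, 4, 8

The 8 variables draw from only 8 values {0, 1, 2, 3, 4, 5, 6, 8}, so each is used; only p can be 3, hence p = 3.
Among the 7 still-open variables, 6 fits only u (and all 7 values in {0, 1, 2, 4, 5, 6, 8} must be used), so u = 6.
The 6 still-open variables together cover exactly {0, 1, 2, 4, 5, 8} — 6 values for 6 variables — and 5 appears only in q's list, so q = 5.
The 2 variables g and t are confined to {0, 1}, which locks those values in; drop them from r.
No further eliminations apply; s can still be any of 2, 4, 8.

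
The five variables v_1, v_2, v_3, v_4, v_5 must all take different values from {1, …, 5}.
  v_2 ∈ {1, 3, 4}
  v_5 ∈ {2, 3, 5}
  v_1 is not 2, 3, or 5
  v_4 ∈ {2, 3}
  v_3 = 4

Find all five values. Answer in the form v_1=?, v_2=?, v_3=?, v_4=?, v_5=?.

v_1=1, v_2=3, v_3=4, v_4=2, v_5=5

v_3 has just one choice, so v_3 = 4. Remove 4 from v_1, v_2.
That leaves v_1 = 1. So v_2 can't be 1.
That leaves v_2 = 3. Strike 3 from v_4, v_5.
That leaves v_4 = 2. Strike 2 from v_5.
v_5's domain is down to {5}, so v_5 = 5.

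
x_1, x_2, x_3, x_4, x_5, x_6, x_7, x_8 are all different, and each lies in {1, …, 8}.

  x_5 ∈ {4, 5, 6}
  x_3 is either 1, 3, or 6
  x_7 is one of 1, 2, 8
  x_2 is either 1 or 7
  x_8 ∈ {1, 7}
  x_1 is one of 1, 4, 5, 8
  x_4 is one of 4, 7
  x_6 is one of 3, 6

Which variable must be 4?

x_4

The 8 variables draw from only 8 values {1, 2, 3, 4, 5, 6, 7, 8}, so each is used; only x_7 can be 2, hence x_7 = 2.
Among the 7 still-open variables, 8 fits only x_1 (and all 7 values in {1, 3, 4, 5, 6, 7, 8} must be used), so x_1 = 8.
The 6 still-open variables together cover exactly {1, 3, 4, 5, 6, 7} — 6 values for 6 variables — and 5 appears only in x_5's list, so x_5 = 5.
Among the 5 still-open variables, 4 fits only x_4 (and all 5 values in {1, 3, 4, 6, 7} must be used), so x_4 = 4.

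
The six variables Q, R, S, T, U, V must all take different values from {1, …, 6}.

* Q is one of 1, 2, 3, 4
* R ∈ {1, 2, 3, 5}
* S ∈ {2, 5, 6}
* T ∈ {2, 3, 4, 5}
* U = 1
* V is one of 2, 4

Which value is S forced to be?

U's domain is down to {1}, so U = 1. So Q, R can't be 1.
The 5 still-open variables draw from only 5 values {2, 3, 4, 5, 6}, so each is used; only S can be 6, hence S = 6.

6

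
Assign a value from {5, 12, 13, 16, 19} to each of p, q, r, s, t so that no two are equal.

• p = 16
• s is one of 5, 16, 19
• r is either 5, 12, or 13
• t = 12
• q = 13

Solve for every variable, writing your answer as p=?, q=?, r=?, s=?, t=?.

p has just one choice, so p = 16. So s can't be 16.
q must be 13 (only option left). So r can't be 13.
t has just one choice, so t = 12. Eliminate 12 elsewhere: r.
r has just one choice, so r = 5. Strike 5 from s.
s's domain is down to {19}, so s = 19.

p=16, q=13, r=5, s=19, t=12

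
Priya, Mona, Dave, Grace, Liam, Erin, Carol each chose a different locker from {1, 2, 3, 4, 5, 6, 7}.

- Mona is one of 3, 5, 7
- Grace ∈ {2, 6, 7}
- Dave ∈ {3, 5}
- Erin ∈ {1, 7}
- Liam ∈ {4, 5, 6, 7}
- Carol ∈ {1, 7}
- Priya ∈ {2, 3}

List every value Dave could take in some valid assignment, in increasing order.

The 7 variables together cover exactly {1, 2, 3, 4, 5, 6, 7} — 7 values for 7 variables — and 4 appears only in Liam's list, so Liam = 4.
The 6 still-open variables together cover exactly {1, 2, 3, 5, 6, 7} — 6 values for 6 variables — and 6 appears only in Grace's list, so Grace = 6.
Among the 5 still-open variables, 2 fits only Priya (and all 5 values in {1, 2, 3, 5, 7} must be used), so Priya = 2.
Erin and Carol share exactly the 2 values {1, 7}; by pigeonhole those values go to them, so strike 1, 7 from Mona.
No further eliminations apply; Dave can still be any of 3, 5.

3, 5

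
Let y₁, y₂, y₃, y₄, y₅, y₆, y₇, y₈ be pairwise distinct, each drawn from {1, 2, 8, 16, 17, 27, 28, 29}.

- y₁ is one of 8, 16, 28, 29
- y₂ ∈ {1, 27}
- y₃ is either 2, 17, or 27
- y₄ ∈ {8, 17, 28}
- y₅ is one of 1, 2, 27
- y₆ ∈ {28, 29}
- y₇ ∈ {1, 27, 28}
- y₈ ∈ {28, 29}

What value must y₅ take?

Among the 8 variables, 16 fits only y₁ (and all 8 values in {1, 2, 8, 16, 17, 27, 28, 29} must be used), so y₁ = 16.
The 7 still-open variables together cover exactly {1, 2, 8, 17, 27, 28, 29} — 7 values for 7 variables — and 8 appears only in y₄'s list, so y₄ = 8.
The 6 still-open variables draw from only 6 values {1, 2, 17, 27, 28, 29}, so each is used; only y₃ can be 17, hence y₃ = 17.
The 5 still-open variables draw from only 5 values {1, 2, 27, 28, 29}, so each is used; only y₅ can be 2, hence y₅ = 2.

2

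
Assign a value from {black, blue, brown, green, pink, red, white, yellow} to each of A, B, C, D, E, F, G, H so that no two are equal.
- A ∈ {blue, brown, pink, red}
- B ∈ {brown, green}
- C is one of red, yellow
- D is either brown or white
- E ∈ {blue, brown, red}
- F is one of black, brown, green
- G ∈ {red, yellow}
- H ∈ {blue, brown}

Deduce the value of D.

white

Among the 8 variables, black fits only F (and all 8 values in {black, blue, brown, green, pink, red, white, yellow} must be used), so F = black.
The 7 still-open variables together cover exactly {blue, brown, green, pink, red, white, yellow} — 7 values for 7 variables — and green appears only in B's list, so B = green.
The 6 still-open variables draw from only 6 values {blue, brown, pink, red, white, yellow}, so each is used; only A can be pink, hence A = pink.
The 5 still-open variables draw from only 5 values {blue, brown, red, white, yellow}, so each is used; only D can be white, hence D = white.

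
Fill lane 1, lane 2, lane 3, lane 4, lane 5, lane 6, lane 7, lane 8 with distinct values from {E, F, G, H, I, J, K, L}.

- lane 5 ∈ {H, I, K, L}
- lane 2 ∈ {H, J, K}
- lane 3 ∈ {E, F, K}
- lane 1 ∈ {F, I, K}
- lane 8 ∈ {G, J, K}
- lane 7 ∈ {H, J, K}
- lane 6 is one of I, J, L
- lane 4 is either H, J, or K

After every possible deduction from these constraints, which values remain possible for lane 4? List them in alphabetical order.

H, J, K

The 8 variables together cover exactly {E, F, G, H, I, J, K, L} — 8 values for 8 variables — and E appears only in lane 3's list, so lane 3 = E.
The 7 still-open variables together cover exactly {F, G, H, I, J, K, L} — 7 values for 7 variables — and F appears only in lane 1's list, so lane 1 = F.
The 6 still-open variables draw from only 6 values {G, H, I, J, K, L}, so each is used; only lane 8 can be G, hence lane 8 = G.
lane 2, lane 4, lane 7 share exactly the 3 values {H, J, K}; by pigeonhole those values go to them, so strike H, J, K from lane 5, lane 6.
No further eliminations apply; lane 4 can still be any of H, J, K.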